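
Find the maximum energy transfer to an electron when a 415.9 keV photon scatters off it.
257.6302 keV

Maximum energy transfer occurs at θ = 180° (backscattering).

Initial photon: E₀ = 415.9 keV → λ₀ = 2.9811 pm

Maximum Compton shift (at 180°):
Δλ_max = 2λ_C = 2 × 2.4263 = 4.8526 pm

Final wavelength:
λ' = 2.9811 + 4.8526 = 7.8337 pm

Minimum photon energy (maximum energy to electron):
E'_min = hc/λ' = 158.2698 keV

Maximum electron kinetic energy:
K_max = E₀ - E'_min = 415.9000 - 158.2698 = 257.6302 keV

(Intermediate values are shown rounded; full precision is carried through to the final answer.)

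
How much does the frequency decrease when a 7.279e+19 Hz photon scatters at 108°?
3.169e+19 Hz (decrease)

Convert frequency to wavelength (c = 299792458 m/s):
λ₀ = c/f₀ = 299792458/7.279e+19 = 4.1185940e-12 m = 4.1186 pm

Calculate Compton shift:
Δλ = λ_C(1 - cos(108°)) = 3.1761 pm

Final wavelength:
λ' = λ₀ + Δλ = 4.1186 + 3.1761 = 7.2947 pm

Final frequency:
f' = c/λ' = 299792458/7.2946753e-12 = 4.1097437e+19 Hz

Frequency shift (decrease):
Δf = f₀ - f' = 7.279e+19 - 4.1097437e+19 = 3.169e+19 Hz

(Intermediate values are shown rounded; full precision is carried through to the final answer.)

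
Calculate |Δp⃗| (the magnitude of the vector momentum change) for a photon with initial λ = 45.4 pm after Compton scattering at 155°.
2.7182e-23 kg·m/s

Photon momentum magnitude is p = h/λ.

Initial momentum:
p₀ = h/λ = 6.6261e-34/4.5400e-11 = 1.4595e-23 kg·m/s

After scattering:
λ' = λ + Δλ = 45.4 + 4.6253 = 50.0253 pm
p' = h/λ' = 6.6261e-34/5.0025e-11 = 1.3245e-23 kg·m/s

Momentum is a vector; the scattered photon's direction makes angle θ = 155° with the incident direction. The magnitude of the vector change Δp⃗ = p⃗₀ − p⃗' is found from the law of cosines:
|Δp⃗|² = p₀² + p'² − 2p₀p'cos θ
|Δp⃗|² = (1.4595e-23)² + (1.3245e-23)² − 2·1.4595e-23·1.3245e-23·cos(155°)
|Δp⃗| = 2.7182e-23 kg·m/s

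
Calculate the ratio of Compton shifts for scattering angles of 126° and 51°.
126° produces the larger shift by a factor of 4.283

Calculate both shifts using Δλ = λ_C(1 - cos θ):

For θ₁ = 51°:
Δλ₁ = 2.4263 × (1 - cos(51°))
Δλ₁ = 2.4263 × 0.3707
Δλ₁ = 0.8994 pm

For θ₂ = 126°:
Δλ₂ = 2.4263 × (1 - cos(126°))
Δλ₂ = 2.4263 × 1.5878
Δλ₂ = 3.8525 pm

The 126° angle produces the larger shift.
Ratio: 3.8525/0.8994 = 4.283

(Intermediate values are shown rounded; full precision is carried through to the final answer.)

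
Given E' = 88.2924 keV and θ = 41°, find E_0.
92.2000 keV

Convert final energy to wavelength (hc ≈ 1239.842 keV·pm):
λ' = hc/E' = 1239.842 / 88.2924 = 14.0425 pm

Calculate the Compton shift:
Δλ = λ_C(1 - cos(41°))
Δλ = 2.4263 × (1 - cos(41°))
Δλ = 0.5952 pm

Initial wavelength:
λ = λ' - Δλ = 14.0425 - 0.5952 = 13.4473 pm

Initial energy:
E = hc/λ = 1239.842 / 13.4473 = 92.2000 keV

(Intermediate values are shown rounded; full precision is carried through to the final answer.)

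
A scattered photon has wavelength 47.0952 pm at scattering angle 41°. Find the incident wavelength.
46.5000 pm

From λ' = λ + Δλ, we have λ = λ' - Δλ

First calculate the Compton shift:
Δλ = λ_C(1 - cos θ)
Δλ = 2.4263 × (1 - cos(41°))
Δλ = 2.4263 × 0.2453
Δλ = 0.5952 pm

Initial wavelength:
λ = λ' - Δλ
λ = 47.0952 - 0.5952
λ = 46.5000 pm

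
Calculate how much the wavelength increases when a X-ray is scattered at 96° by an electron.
2.6799 pm

Using the Compton scattering formula:
Δλ = λ_C(1 - cos θ)

where λ_C = h/(m_e·c) ≈ 2.4263 pm is the Compton wavelength of an electron.

For θ = 96°:
cos(96°) = -0.1045
1 - cos(96°) = 1.1045

Δλ = 2.4263 × 1.1045
Δλ = 2.6799 pm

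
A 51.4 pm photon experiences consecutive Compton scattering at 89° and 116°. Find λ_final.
57.2739 pm

Apply Compton shift twice:

First scattering at θ₁ = 89°:
Δλ₁ = λ_C(1 - cos(89°))
Δλ₁ = 2.4263 × 0.9825
Δλ₁ = 2.3840 pm

After first scattering:
λ₁ = 51.4 + 2.3840 = 53.7840 pm

Second scattering at θ₂ = 116°:
Δλ₂ = λ_C(1 - cos(116°))
Δλ₂ = 2.4263 × 1.4384
Δλ₂ = 3.4899 pm

Final wavelength:
λ₂ = 53.7840 + 3.4899 = 57.2739 pm

Total shift: Δλ_total = 2.3840 + 3.4899 = 5.8739 pm

(Intermediate values are shown rounded; full precision is carried through to the final answer.)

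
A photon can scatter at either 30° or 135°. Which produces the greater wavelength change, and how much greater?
135° produces the larger shift by a factor of 12.742

Calculate both shifts using Δλ = λ_C(1 - cos θ):

For θ₁ = 30°:
Δλ₁ = 2.4263 × (1 - cos(30°))
Δλ₁ = 2.4263 × 0.1340
Δλ₁ = 0.3251 pm

For θ₂ = 135°:
Δλ₂ = 2.4263 × (1 - cos(135°))
Δλ₂ = 2.4263 × 1.7071
Δλ₂ = 4.1420 pm

The 135° angle produces the larger shift.
Ratio: 4.1420/0.3251 = 12.742

(Intermediate values are shown rounded; full precision is carried through to the final answer.)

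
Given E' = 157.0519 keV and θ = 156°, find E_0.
381.3000 keV

Convert final energy to wavelength (hc ≈ 1239.842 keV·pm):
λ' = hc/E' = 1239.842 / 157.0519 = 7.8945 pm

Calculate the Compton shift:
Δλ = λ_C(1 - cos(156°))
Δλ = 2.4263 × (1 - cos(156°))
Δλ = 4.6429 pm

Initial wavelength:
λ = λ' - Δλ = 7.8945 - 4.6429 = 3.2516 pm

Initial energy:
E = hc/λ = 1239.842 / 3.2516 = 381.3000 keV

(Intermediate values are shown rounded; full precision is carried through to the final answer.)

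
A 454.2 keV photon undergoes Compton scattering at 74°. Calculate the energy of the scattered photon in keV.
276.3030 keV

First convert energy to wavelength:
λ = hc/E, with hc ≈ 1239.842 keV·pm (i.e. 1239.842 eV·nm)

For E = 454.2 keV = 454200 eV:
λ = 1239.842 keV·pm / 454.2 keV
λ = 2.7297 pm

Calculate the Compton shift:
Δλ = λ_C(1 - cos(74°)) = 2.4263 × 0.7244
Δλ = 1.7575 pm

Final wavelength:
λ' = 2.7297 + 1.7575 = 4.4873 pm

Final energy:
E' = hc/λ' = 1239.842 / 4.4873 = 276.3030 keV

(Intermediate values are shown rounded; full precision is carried through to the final answer.)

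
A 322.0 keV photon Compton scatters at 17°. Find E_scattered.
313.3716 keV

First convert energy to wavelength:
λ = hc/E, with hc ≈ 1239.842 keV·pm (i.e. 1239.842 eV·nm)

For E = 322.0 keV = 322000 eV:
λ = 1239.842 keV·pm / 322.0 keV
λ = 3.8504 pm

Calculate the Compton shift:
Δλ = λ_C(1 - cos(17°)) = 2.4263 × 0.0437
Δλ = 0.1060 pm

Final wavelength:
λ' = 3.8504 + 0.1060 = 3.9565 pm

Final energy:
E' = hc/λ' = 1239.842 / 3.9565 = 313.3716 keV

(Intermediate values are shown rounded; full precision is carried through to the final answer.)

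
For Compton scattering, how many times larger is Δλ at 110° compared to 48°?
110° produces the larger shift by a factor of 4.056

Calculate both shifts using Δλ = λ_C(1 - cos θ):

For θ₁ = 48°:
Δλ₁ = 2.4263 × (1 - cos(48°))
Δλ₁ = 2.4263 × 0.3309
Δλ₁ = 0.8028 pm

For θ₂ = 110°:
Δλ₂ = 2.4263 × (1 - cos(110°))
Δλ₂ = 2.4263 × 1.3420
Δλ₂ = 3.2562 pm

The 110° angle produces the larger shift.
Ratio: 3.2562/0.8028 = 4.056

(Intermediate values are shown rounded; full precision is carried through to the final answer.)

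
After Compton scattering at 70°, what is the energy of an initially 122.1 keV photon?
105.5115 keV

First convert energy to wavelength:
λ = hc/E, with hc ≈ 1239.842 keV·pm (i.e. 1239.842 eV·nm)

For E = 122.1 keV = 122100 eV:
λ = 1239.842 keV·pm / 122.1 keV
λ = 10.1543 pm

Calculate the Compton shift:
Δλ = λ_C(1 - cos(70°)) = 2.4263 × 0.6580
Δλ = 1.5965 pm

Final wavelength:
λ' = 10.1543 + 1.5965 = 11.7508 pm

Final energy:
E' = hc/λ' = 1239.842 / 11.7508 = 105.5115 keV

(Intermediate values are shown rounded; full precision is carried through to the final answer.)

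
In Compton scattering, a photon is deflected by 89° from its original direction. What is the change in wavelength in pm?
2.3840 pm

Using the Compton scattering formula:
Δλ = λ_C(1 - cos θ)

where λ_C = h/(m_e·c) ≈ 2.4263 pm is the Compton wavelength of an electron.

For θ = 89°:
cos(89°) = 0.0175
1 - cos(89°) = 0.9825

Δλ = 2.4263 × 0.9825
Δλ = 2.3840 pm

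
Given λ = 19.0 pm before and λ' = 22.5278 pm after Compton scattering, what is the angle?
117.00°

First find the wavelength shift:
Δλ = λ' - λ = 22.5278 - 19.0 = 3.5278 pm

Using Δλ = λ_C(1 - cos θ), with λ_C = h/(m_e·c) ≈ 2.42631024 pm:
cos θ = 1 - Δλ/λ_C
cos θ = 1 - 3.5278/2.42631024
cos θ = -0.453977

θ = arccos(-0.453977)
θ = 117.00°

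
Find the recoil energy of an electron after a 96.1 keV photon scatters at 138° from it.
23.7258 keV

By energy conservation: K_e = E_initial - E_final

First find the scattered photon energy:
Initial wavelength: λ = hc/E = 12.9016 pm
Compton shift: Δλ = λ_C(1 - cos(138°)) = 4.2294 pm
Final wavelength: λ' = 12.9016 + 4.2294 = 17.1310 pm
Final photon energy: E' = hc/λ' = 72.3742 keV

Electron kinetic energy:
K_e = E - E' = 96.1000 - 72.3742 = 23.7258 keV

(Intermediate values are shown rounded; full precision is carried through to the final answer.)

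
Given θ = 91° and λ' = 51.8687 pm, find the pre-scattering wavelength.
49.4000 pm

From λ' = λ + Δλ, we have λ = λ' - Δλ

First calculate the Compton shift:
Δλ = λ_C(1 - cos θ)
Δλ = 2.4263 × (1 - cos(91°))
Δλ = 2.4263 × 1.0175
Δλ = 2.4687 pm

Initial wavelength:
λ = λ' - Δλ
λ = 51.8687 - 2.4687
λ = 49.4000 pm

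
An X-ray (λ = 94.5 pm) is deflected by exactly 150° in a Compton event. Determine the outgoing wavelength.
99.0276 pm

Using the Compton formula: λ' = λ + λ_C(1 − cos θ)

For θ = 150°, cos θ = -√3/2 (exact) ≈ -0.8660, so:
1 − cos 150° = 1 − (-√3/2) ≈ 1.8660

Δλ = λ_C × 1.8660 = 2.4263 × 1.8660 = 4.5276 pm

λ' = 94.5 + 4.5276 = 99.0276 pm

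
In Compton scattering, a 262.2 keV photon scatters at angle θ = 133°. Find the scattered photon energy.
140.7366 keV

First convert energy to wavelength:
λ = hc/E, with hc ≈ 1239.842 keV·pm (i.e. 1239.842 eV·nm)

For E = 262.2 keV = 262200 eV:
λ = 1239.842 keV·pm / 262.2 keV
λ = 4.7286 pm

Calculate the Compton shift:
Δλ = λ_C(1 - cos(133°)) = 2.4263 × 1.6820
Δλ = 4.0810 pm

Final wavelength:
λ' = 4.7286 + 4.0810 = 8.8097 pm

Final energy:
E' = hc/λ' = 1239.842 / 8.8097 = 140.7366 keV

(Intermediate values are shown rounded; full precision is carried through to the final answer.)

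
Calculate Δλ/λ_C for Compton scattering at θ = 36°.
0.1910 λ_C

The Compton shift formula is:
Δλ = λ_C(1 - cos θ)

Dividing both sides by λ_C:
Δλ/λ_C = 1 - cos θ

For θ = 36°:
Δλ/λ_C = 1 - cos(36°)
Δλ/λ_C = 1 - 0.8090
Δλ/λ_C = 0.1910

This means the shift is 0.1910 × λ_C = 0.4634 pm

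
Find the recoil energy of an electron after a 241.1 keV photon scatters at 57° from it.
42.6391 keV

By energy conservation: K_e = E_initial - E_final

First find the scattered photon energy:
Initial wavelength: λ = hc/E = 5.1424 pm
Compton shift: Δλ = λ_C(1 - cos(57°)) = 1.1048 pm
Final wavelength: λ' = 5.1424 + 1.1048 = 6.2473 pm
Final photon energy: E' = hc/λ' = 198.4609 keV

Electron kinetic energy:
K_e = E - E' = 241.1000 - 198.4609 = 42.6391 keV

(Intermediate values are shown rounded; full precision is carried through to the final answer.)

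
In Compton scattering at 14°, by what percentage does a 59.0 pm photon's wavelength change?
0.1222%

Calculate the Compton shift:
Δλ = λ_C(1 - cos(14°))
Δλ = 2.4263 × (1 - cos(14°))
Δλ = 2.4263 × 0.0297
Δλ = 0.0721 pm

Percentage change:
(Δλ/λ₀) × 100 = (0.0721/59.0) × 100
= 0.1222%

(Intermediate values are shown rounded; full precision is carried through to the final answer.)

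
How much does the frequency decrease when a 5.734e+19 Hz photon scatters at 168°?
2.744e+19 Hz (decrease)

Convert frequency to wavelength (c = 299792458 m/s):
λ₀ = c/f₀ = 299792458/5.734e+19 = 5.2283303e-12 m = 5.2283 pm

Calculate Compton shift:
Δλ = λ_C(1 - cos(168°)) = 4.7996 pm

Final wavelength:
λ' = λ₀ + Δλ = 5.2283 + 4.7996 = 10.0279 pm

Final frequency:
f' = c/λ' = 299792458/1.0027930e-11 = 2.9895747e+19 Hz

Frequency shift (decrease):
Δf = f₀ - f' = 5.734e+19 - 2.9895747e+19 = 2.744e+19 Hz

(Intermediate values are shown rounded; full precision is carried through to the final answer.)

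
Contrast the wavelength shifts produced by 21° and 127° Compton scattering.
127° produces the larger shift by a factor of 24.117

Calculate both shifts using Δλ = λ_C(1 - cos θ):

For θ₁ = 21°:
Δλ₁ = 2.4263 × (1 - cos(21°))
Δλ₁ = 2.4263 × 0.0664
Δλ₁ = 0.1612 pm

For θ₂ = 127°:
Δλ₂ = 2.4263 × (1 - cos(127°))
Δλ₂ = 2.4263 × 1.6018
Δλ₂ = 3.8865 pm

The 127° angle produces the larger shift.
Ratio: 3.8865/0.1612 = 24.117

(Intermediate values are shown rounded; full precision is carried through to the final answer.)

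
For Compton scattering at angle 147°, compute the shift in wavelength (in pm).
4.4612 pm

Using the Compton scattering formula:
Δλ = λ_C(1 - cos θ)

where λ_C = h/(m_e·c) ≈ 2.4263 pm is the Compton wavelength of an electron.

For θ = 147°:
cos(147°) = -0.8387
1 - cos(147°) = 1.8387

Δλ = 2.4263 × 1.8387
Δλ = 4.4612 pm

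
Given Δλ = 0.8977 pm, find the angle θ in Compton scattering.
50.95°

From the Compton formula Δλ = λ_C(1 - cos θ), we can solve for θ:

cos θ = 1 - Δλ/λ_C

Given:
- Δλ = 0.8977 pm
- λ_C = h/(m_e·c) ≈ 2.42631024 pm

cos θ = 1 - 0.8977/2.42631024
cos θ = 1 - 0.369986
cos θ = 0.630014

θ = arccos(0.630014)
θ = 50.95°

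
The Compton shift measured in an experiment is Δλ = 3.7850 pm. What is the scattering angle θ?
124.05°

From the Compton formula Δλ = λ_C(1 - cos θ), we can solve for θ:

cos θ = 1 - Δλ/λ_C

Given:
- Δλ = 3.7850 pm
- λ_C = h/(m_e·c) ≈ 2.42631024 pm

cos θ = 1 - 3.7850/2.42631024
cos θ = 1 - 1.559982
cos θ = -0.559982

θ = arccos(-0.559982)
θ = 124.05°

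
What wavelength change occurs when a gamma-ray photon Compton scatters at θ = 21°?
0.1612 pm

Using the Compton scattering formula:
Δλ = λ_C(1 - cos θ)

where λ_C = h/(m_e·c) ≈ 2.4263 pm is the Compton wavelength of an electron.

For θ = 21°:
cos(21°) = 0.9336
1 - cos(21°) = 0.0664

Δλ = 2.4263 × 0.0664
Δλ = 0.1612 pm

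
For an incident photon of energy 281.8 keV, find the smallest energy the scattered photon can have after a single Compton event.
134.0030 keV (at θ = 180°)

The scattered photon has minimum energy when its wavelength is maximum, i.e., when the Compton shift Δλ = λ_C(1 − cos θ) is maximum. This occurs at θ = 180° (backscattering), giving Δλ_max = 2λ_C = 4.8526 pm.

Initial wavelength: λ₀ = hc/E₀ = 4.3997 pm
Maximum final wavelength: λ'_max = λ₀ + 2λ_C = 4.3997 + 4.8526 = 9.2523 pm
Minimum final energy: E'_min = hc/λ'_max = 134.0030 keV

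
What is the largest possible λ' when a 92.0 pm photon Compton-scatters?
96.8526 pm (at θ = 180°)

The Compton shift is Δλ = λ_C(1 − cos θ).

Since cos θ ranges from −1 to 1, the factor (1 − cos θ) ranges from 0 to 2; the maximum shift occurs at θ = 180° (backscattering):
Δλ_max = 2λ_C = 2 × 2.4263 pm = 4.8526 pm

Maximum scattered wavelength:
λ'_max = λ₀ + Δλ_max = 92.0 + 4.8526 = 96.8526 pm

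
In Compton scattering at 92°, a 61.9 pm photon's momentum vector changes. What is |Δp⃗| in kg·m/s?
1.5103e-23 kg·m/s

Photon momentum magnitude is p = h/λ.

Initial momentum:
p₀ = h/λ = 6.6261e-34/6.1900e-11 = 1.0704e-23 kg·m/s

After scattering:
λ' = λ + Δλ = 61.9 + 2.5110 = 64.4110 pm
p' = h/λ' = 6.6261e-34/6.4411e-11 = 1.0287e-23 kg·m/s

Momentum is a vector; the scattered photon's direction makes angle θ = 92° with the incident direction. The magnitude of the vector change Δp⃗ = p⃗₀ − p⃗' is found from the law of cosines:
|Δp⃗|² = p₀² + p'² − 2p₀p'cos θ
|Δp⃗|² = (1.0704e-23)² + (1.0287e-23)² − 2·1.0704e-23·1.0287e-23·cos(92°)
|Δp⃗| = 1.5103e-23 kg·m/s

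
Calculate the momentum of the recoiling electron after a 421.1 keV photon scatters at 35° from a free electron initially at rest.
1.2959e-22 kg·m/s

The electron is initially at rest, so by conservation of momentum:
p⃗_e = p⃗₀ − p⃗'  (incident photon momentum minus scattered photon momentum)

Photon momentum magnitudes (p = h/λ = E/c):
λ₀ = hc/E₀ = 2.9443 pm → p₀ = h/λ₀ = 2.2505e-22 kg·m/s
Δλ = λ_C(1 − cos 35°) = 0.4388 pm
λ' = 3.3831 pm → p' = h/λ' = 1.9586e-22 kg·m/s

The scattered photon makes angle θ = 35° with the incident direction, so by the law of cosines:
|p⃗_e|² = p₀² + p'² − 2p₀p'cos θ
|p⃗_e|² = (2.2505e-22)² + (1.9586e-22)² − 2·2.2505e-22·1.9586e-22·cos(35°)
|p⃗_e| = 1.2959e-22 kg·m/s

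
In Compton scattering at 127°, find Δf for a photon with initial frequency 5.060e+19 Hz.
2.004e+19 Hz (decrease)

Convert frequency to wavelength (c = 299792458 m/s):
λ₀ = c/f₀ = 299792458/5.060e+19 = 5.9247521e-12 m = 5.9248 pm

Calculate Compton shift:
Δλ = λ_C(1 - cos(127°)) = 3.8865 pm

Final wavelength:
λ' = λ₀ + Δλ = 5.9248 + 3.8865 = 9.8113 pm

Final frequency:
f' = c/λ' = 299792458/9.8112523e-12 = 3.0555983e+19 Hz

Frequency shift (decrease):
Δf = f₀ - f' = 5.060e+19 - 3.0555983e+19 = 2.004e+19 Hz

(Intermediate values are shown rounded; full precision is carried through to the final answer.)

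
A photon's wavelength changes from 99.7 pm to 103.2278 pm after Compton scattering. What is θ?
117.00°

First find the wavelength shift:
Δλ = λ' - λ = 103.2278 - 99.7 = 3.5278 pm

Using Δλ = λ_C(1 - cos θ), with λ_C = h/(m_e·c) ≈ 2.42631024 pm:
cos θ = 1 - Δλ/λ_C
cos θ = 1 - 3.5278/2.42631024
cos θ = -0.453977

θ = arccos(-0.453977)
θ = 117.00°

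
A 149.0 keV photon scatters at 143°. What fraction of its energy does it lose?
0.3440 (or 34.40%)

Calculate initial and final photon energies:

Initial: E₀ = 149.0 keV → λ₀ = 8.3211 pm
Compton shift: Δλ = 4.3640 pm
Final wavelength: λ' = 12.6851 pm
Final energy: E' = 97.7398 keV

Fractional energy loss:
(E₀ - E')/E₀ = (149.0000 - 97.7398)/149.0000
= 51.2602/149.0000
= 0.3440
= 34.40%

(Intermediate values are shown rounded; full precision is carried through to the final answer.)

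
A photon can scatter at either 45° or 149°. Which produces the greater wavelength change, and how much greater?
149° produces the larger shift by a factor of 6.341

Calculate both shifts using Δλ = λ_C(1 - cos θ):

For θ₁ = 45°:
Δλ₁ = 2.4263 × (1 - cos(45°))
Δλ₁ = 2.4263 × 0.2929
Δλ₁ = 0.7106 pm

For θ₂ = 149°:
Δλ₂ = 2.4263 × (1 - cos(149°))
Δλ₂ = 2.4263 × 1.8572
Δλ₂ = 4.5061 pm

The 149° angle produces the larger shift.
Ratio: 4.5061/0.7106 = 6.341

(Intermediate values are shown rounded; full precision is carried through to the final answer.)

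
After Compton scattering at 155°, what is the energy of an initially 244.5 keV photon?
127.8686 keV

First convert energy to wavelength:
λ = hc/E, with hc ≈ 1239.842 keV·pm (i.e. 1239.842 eV·nm)

For E = 244.5 keV = 244500 eV:
λ = 1239.842 keV·pm / 244.5 keV
λ = 5.0709 pm

Calculate the Compton shift:
Δλ = λ_C(1 - cos(155°)) = 2.4263 × 1.9063
Δλ = 4.6253 pm

Final wavelength:
λ' = 5.0709 + 4.6253 = 9.6962 pm

Final energy:
E' = hc/λ' = 1239.842 / 9.6962 = 127.8686 keV

(Intermediate values are shown rounded; full precision is carried through to the final answer.)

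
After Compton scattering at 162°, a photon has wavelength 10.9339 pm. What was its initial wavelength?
6.2000 pm

From λ' = λ + Δλ, we have λ = λ' - Δλ

First calculate the Compton shift:
Δλ = λ_C(1 - cos θ)
Δλ = 2.4263 × (1 - cos(162°))
Δλ = 2.4263 × 1.9511
Δλ = 4.7339 pm

Initial wavelength:
λ = λ' - Δλ
λ = 10.9339 - 4.7339
λ = 6.2000 pm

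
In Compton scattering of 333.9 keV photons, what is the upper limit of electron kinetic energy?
189.1573 keV

Maximum energy transfer occurs at θ = 180° (backscattering).

Initial photon: E₀ = 333.9 keV → λ₀ = 3.7132 pm

Maximum Compton shift (at 180°):
Δλ_max = 2λ_C = 2 × 2.4263 = 4.8526 pm

Final wavelength:
λ' = 3.7132 + 4.8526 = 8.5658 pm

Minimum photon energy (maximum energy to electron):
E'_min = hc/λ' = 144.7427 keV

Maximum electron kinetic energy:
K_max = E₀ - E'_min = 333.9000 - 144.7427 = 189.1573 keV

(Intermediate values are shown rounded; full precision is carried through to the final answer.)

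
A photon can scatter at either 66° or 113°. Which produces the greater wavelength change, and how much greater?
113° produces the larger shift by a factor of 2.344

Calculate both shifts using Δλ = λ_C(1 - cos θ):

For θ₁ = 66°:
Δλ₁ = 2.4263 × (1 - cos(66°))
Δλ₁ = 2.4263 × 0.5933
Δλ₁ = 1.4394 pm

For θ₂ = 113°:
Δλ₂ = 2.4263 × (1 - cos(113°))
Δλ₂ = 2.4263 × 1.3907
Δλ₂ = 3.3743 pm

The 113° angle produces the larger shift.
Ratio: 3.3743/1.4394 = 2.344

(Intermediate values are shown rounded; full precision is carried through to the final answer.)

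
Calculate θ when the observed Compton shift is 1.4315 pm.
65.79°

From the Compton formula Δλ = λ_C(1 - cos θ), we can solve for θ:

cos θ = 1 - Δλ/λ_C

Given:
- Δλ = 1.4315 pm
- λ_C = h/(m_e·c) ≈ 2.42631024 pm

cos θ = 1 - 1.4315/2.42631024
cos θ = 1 - 0.589991
cos θ = 0.410009

θ = arccos(0.410009)
θ = 65.79°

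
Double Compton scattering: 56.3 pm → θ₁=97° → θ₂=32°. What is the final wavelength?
59.3907 pm

Apply Compton shift twice:

First scattering at θ₁ = 97°:
Δλ₁ = λ_C(1 - cos(97°))
Δλ₁ = 2.4263 × 1.1219
Δλ₁ = 2.7220 pm

After first scattering:
λ₁ = 56.3 + 2.7220 = 59.0220 pm

Second scattering at θ₂ = 32°:
Δλ₂ = λ_C(1 - cos(32°))
Δλ₂ = 2.4263 × 0.1520
Δλ₂ = 0.3687 pm

Final wavelength:
λ₂ = 59.0220 + 0.3687 = 59.3907 pm

Total shift: Δλ_total = 2.7220 + 0.3687 = 3.0907 pm

(Intermediate values are shown rounded; full precision is carried through to the final answer.)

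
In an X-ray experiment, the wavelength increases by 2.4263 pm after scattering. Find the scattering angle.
90.00°

From the Compton formula Δλ = λ_C(1 - cos θ), we can solve for θ:

cos θ = 1 - Δλ/λ_C

Given:
- Δλ = 2.4263 pm
- λ_C = h/(m_e·c) ≈ 2.42631024 pm

cos θ = 1 - 2.4263/2.42631024
cos θ = 1 - 0.999996
cos θ = 0.000004

θ = arccos(0.000004)
θ = 90.00°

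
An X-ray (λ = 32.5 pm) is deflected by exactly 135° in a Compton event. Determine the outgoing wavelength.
36.6420 pm

Using the Compton formula: λ' = λ + λ_C(1 − cos θ)

For θ = 135°, cos θ = -√2/2 (exact) ≈ -0.7071, so:
1 − cos 135° = 1 − (-√2/2) ≈ 1.7071

Δλ = λ_C × 1.7071 = 2.4263 × 1.7071 = 4.1420 pm

λ' = 32.5 + 4.1420 = 36.6420 pm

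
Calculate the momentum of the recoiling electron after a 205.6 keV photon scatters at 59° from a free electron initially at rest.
1.0060e-22 kg·m/s

The electron is initially at rest, so by conservation of momentum:
p⃗_e = p⃗₀ − p⃗'  (incident photon momentum minus scattered photon momentum)

Photon momentum magnitudes (p = h/λ = E/c):
λ₀ = hc/E₀ = 6.0304 pm → p₀ = h/λ₀ = 1.0988e-22 kg·m/s
Δλ = λ_C(1 − cos 59°) = 1.1767 pm
λ' = 7.2070 pm → p' = h/λ' = 9.1939e-23 kg·m/s

The scattered photon makes angle θ = 59° with the incident direction, so by the law of cosines:
|p⃗_e|² = p₀² + p'² − 2p₀p'cos θ
|p⃗_e|² = (1.0988e-22)² + (9.1939e-23)² − 2·1.0988e-22·9.1939e-23·cos(59°)
|p⃗_e| = 1.0060e-22 kg·m/s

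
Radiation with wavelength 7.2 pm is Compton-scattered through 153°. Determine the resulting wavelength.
11.7882 pm

Using the Compton scattering formula:
λ' = λ + Δλ = λ + λ_C(1 - cos θ)

Given:
- Initial wavelength λ = 7.2 pm
- Scattering angle θ = 153°
- Compton wavelength λ_C ≈ 2.4263 pm

Calculate the shift:
Δλ = 2.4263 × (1 - cos(153°))
Δλ = 2.4263 × 1.8910
Δλ = 4.5882 pm

Final wavelength:
λ' = 7.2 + 4.5882 = 11.7882 pm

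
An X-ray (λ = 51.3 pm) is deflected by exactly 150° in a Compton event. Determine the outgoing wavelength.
55.8276 pm

Using the Compton formula: λ' = λ + λ_C(1 − cos θ)

For θ = 150°, cos θ = -√3/2 (exact) ≈ -0.8660, so:
1 − cos 150° = 1 − (-√3/2) ≈ 1.8660

Δλ = λ_C × 1.8660 = 2.4263 × 1.8660 = 4.5276 pm

λ' = 51.3 + 4.5276 = 55.8276 pm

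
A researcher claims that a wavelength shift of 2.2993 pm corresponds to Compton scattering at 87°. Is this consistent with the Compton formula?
Yes, consistent

Calculate the expected shift for θ = 87°:

Δλ_expected = λ_C(1 - cos(87°))
Δλ_expected = 2.4263 × (1 - cos(87°))
Δλ_expected = 2.4263 × 0.9477
Δλ_expected = 2.2993 pm

Given shift: 2.2993 pm
Expected shift: 2.2993 pm
Difference: 0.0000 pm

The values match. This is consistent with Compton scattering at the stated angle.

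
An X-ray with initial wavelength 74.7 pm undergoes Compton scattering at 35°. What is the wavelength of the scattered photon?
75.1388 pm

Using the Compton scattering formula:
λ' = λ + Δλ = λ + λ_C(1 - cos θ)

Given:
- Initial wavelength λ = 74.7 pm
- Scattering angle θ = 35°
- Compton wavelength λ_C ≈ 2.4263 pm

Calculate the shift:
Δλ = 2.4263 × (1 - cos(35°))
Δλ = 2.4263 × 0.1808
Δλ = 0.4388 pm

Final wavelength:
λ' = 74.7 + 0.4388 = 75.1388 pm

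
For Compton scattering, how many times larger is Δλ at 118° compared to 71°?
118° produces the larger shift by a factor of 2.179

Calculate both shifts using Δλ = λ_C(1 - cos θ):

For θ₁ = 71°:
Δλ₁ = 2.4263 × (1 - cos(71°))
Δλ₁ = 2.4263 × 0.6744
Δλ₁ = 1.6364 pm

For θ₂ = 118°:
Δλ₂ = 2.4263 × (1 - cos(118°))
Δλ₂ = 2.4263 × 1.4695
Δλ₂ = 3.5654 pm

The 118° angle produces the larger shift.
Ratio: 3.5654/1.6364 = 2.179

(Intermediate values are shown rounded; full precision is carried through to the final answer.)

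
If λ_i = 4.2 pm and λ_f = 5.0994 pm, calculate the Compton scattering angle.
51.00°

First find the wavelength shift:
Δλ = λ' - λ = 5.0994 - 4.2 = 0.8994 pm

Using Δλ = λ_C(1 - cos θ), with λ_C = h/(m_e·c) ≈ 2.42631024 pm:
cos θ = 1 - Δλ/λ_C
cos θ = 1 - 0.8994/2.42631024
cos θ = 0.629314

θ = arccos(0.629314)
θ = 51.00°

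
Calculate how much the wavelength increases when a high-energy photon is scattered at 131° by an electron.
4.0181 pm

Using the Compton scattering formula:
Δλ = λ_C(1 - cos θ)

where λ_C = h/(m_e·c) ≈ 2.4263 pm is the Compton wavelength of an electron.

For θ = 131°:
cos(131°) = -0.6561
1 - cos(131°) = 1.6561

Δλ = 2.4263 × 1.6561
Δλ = 4.0181 pm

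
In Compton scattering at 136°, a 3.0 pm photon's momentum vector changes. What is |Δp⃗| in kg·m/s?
2.9441e-22 kg·m/s

Photon momentum magnitude is p = h/λ.

Initial momentum:
p₀ = h/λ = 6.6261e-34/3.0000e-12 = 2.2087e-22 kg·m/s

After scattering:
λ' = λ + Δλ = 3.0 + 4.1717 = 7.1717 pm
p' = h/λ' = 6.6261e-34/7.1717e-12 = 9.2393e-23 kg·m/s

Momentum is a vector; the scattered photon's direction makes angle θ = 136° with the incident direction. The magnitude of the vector change Δp⃗ = p⃗₀ − p⃗' is found from the law of cosines:
|Δp⃗|² = p₀² + p'² − 2p₀p'cos θ
|Δp⃗|² = (2.2087e-22)² + (9.2393e-23)² − 2·2.2087e-22·9.2393e-23·cos(136°)
|Δp⃗| = 2.9441e-22 kg·m/s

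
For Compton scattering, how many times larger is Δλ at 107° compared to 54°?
107° produces the larger shift by a factor of 3.135

Calculate both shifts using Δλ = λ_C(1 - cos θ):

For θ₁ = 54°:
Δλ₁ = 2.4263 × (1 - cos(54°))
Δλ₁ = 2.4263 × 0.4122
Δλ₁ = 1.0002 pm

For θ₂ = 107°:
Δλ₂ = 2.4263 × (1 - cos(107°))
Δλ₂ = 2.4263 × 1.2924
Δλ₂ = 3.1357 pm

The 107° angle produces the larger shift.
Ratio: 3.1357/1.0002 = 3.135

(Intermediate values are shown rounded; full precision is carried through to the final answer.)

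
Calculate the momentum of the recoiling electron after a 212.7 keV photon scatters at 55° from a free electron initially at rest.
9.8247e-23 kg·m/s

The electron is initially at rest, so by conservation of momentum:
p⃗_e = p⃗₀ − p⃗'  (incident photon momentum minus scattered photon momentum)

Photon momentum magnitudes (p = h/λ = E/c):
λ₀ = hc/E₀ = 5.8291 pm → p₀ = h/λ₀ = 1.1367e-22 kg·m/s
Δλ = λ_C(1 − cos 55°) = 1.0346 pm
λ' = 6.8637 pm → p' = h/λ' = 9.6538e-23 kg·m/s

The scattered photon makes angle θ = 55° with the incident direction, so by the law of cosines:
|p⃗_e|² = p₀² + p'² − 2p₀p'cos θ
|p⃗_e|² = (1.1367e-22)² + (9.6538e-23)² − 2·1.1367e-22·9.6538e-23·cos(55°)
|p⃗_e| = 9.8247e-23 kg·m/s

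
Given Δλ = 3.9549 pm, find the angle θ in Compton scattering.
129.05°

From the Compton formula Δλ = λ_C(1 - cos θ), we can solve for θ:

cos θ = 1 - Δλ/λ_C

Given:
- Δλ = 3.9549 pm
- λ_C = h/(m_e·c) ≈ 2.42631024 pm

cos θ = 1 - 3.9549/2.42631024
cos θ = 1 - 1.630006
cos θ = -0.630006

θ = arccos(-0.630006)
θ = 129.05°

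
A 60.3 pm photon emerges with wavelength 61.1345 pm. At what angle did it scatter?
49.00°

First find the wavelength shift:
Δλ = λ' - λ = 61.1345 - 60.3 = 0.8345 pm

Using Δλ = λ_C(1 - cos θ), with λ_C = h/(m_e·c) ≈ 2.42631024 pm:
cos θ = 1 - Δλ/λ_C
cos θ = 1 - 0.8345/2.42631024
cos θ = 0.656062

θ = arccos(0.656062)
θ = 49.00°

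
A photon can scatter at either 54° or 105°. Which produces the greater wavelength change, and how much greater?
105° produces the larger shift by a factor of 3.054

Calculate both shifts using Δλ = λ_C(1 - cos θ):

For θ₁ = 54°:
Δλ₁ = 2.4263 × (1 - cos(54°))
Δλ₁ = 2.4263 × 0.4122
Δλ₁ = 1.0002 pm

For θ₂ = 105°:
Δλ₂ = 2.4263 × (1 - cos(105°))
Δλ₂ = 2.4263 × 1.2588
Δλ₂ = 3.0543 pm

The 105° angle produces the larger shift.
Ratio: 3.0543/1.0002 = 3.054

(Intermediate values are shown rounded; full precision is carried through to the final answer.)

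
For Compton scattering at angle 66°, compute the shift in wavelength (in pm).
1.4394 pm

Using the Compton scattering formula:
Δλ = λ_C(1 - cos θ)

where λ_C = h/(m_e·c) ≈ 2.4263 pm is the Compton wavelength of an electron.

For θ = 66°:
cos(66°) = 0.4067
1 - cos(66°) = 0.5933

Δλ = 2.4263 × 0.5933
Δλ = 1.4394 pm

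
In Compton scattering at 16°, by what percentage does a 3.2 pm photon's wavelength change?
2.9372%

Calculate the Compton shift:
Δλ = λ_C(1 - cos(16°))
Δλ = 2.4263 × (1 - cos(16°))
Δλ = 2.4263 × 0.0387
Δλ = 0.0940 pm

Percentage change:
(Δλ/λ₀) × 100 = (0.0940/3.2) × 100
= 2.9372%

(Intermediate values are shown rounded; full precision is carried through to the final answer.)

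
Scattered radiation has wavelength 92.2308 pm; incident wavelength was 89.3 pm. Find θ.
102.00°

First find the wavelength shift:
Δλ = λ' - λ = 92.2308 - 89.3 = 2.9308 pm

Using Δλ = λ_C(1 - cos θ), with λ_C = h/(m_e·c) ≈ 2.42631024 pm:
cos θ = 1 - Δλ/λ_C
cos θ = 1 - 2.9308/2.42631024
cos θ = -0.207925

θ = arccos(-0.207925)
θ = 102.00°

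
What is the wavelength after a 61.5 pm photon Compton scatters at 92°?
64.0110 pm

Using the Compton scattering formula:
λ' = λ + Δλ = λ + λ_C(1 - cos θ)

Given:
- Initial wavelength λ = 61.5 pm
- Scattering angle θ = 92°
- Compton wavelength λ_C ≈ 2.4263 pm

Calculate the shift:
Δλ = 2.4263 × (1 - cos(92°))
Δλ = 2.4263 × 1.0349
Δλ = 2.5110 pm

Final wavelength:
λ' = 61.5 + 2.5110 = 64.0110 pm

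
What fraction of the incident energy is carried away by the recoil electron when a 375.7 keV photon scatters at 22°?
0.0508 (or 5.08%)

Calculate initial and final photon energies:

Initial: E₀ = 375.7 keV → λ₀ = 3.3001 pm
Compton shift: Δλ = 0.1767 pm
Final wavelength: λ' = 3.4768 pm
Final energy: E' = 356.6085 keV

Fractional energy loss:
(E₀ - E')/E₀ = (375.7000 - 356.6085)/375.7000
= 19.0915/375.7000
= 0.0508
= 5.08%

(Intermediate values are shown rounded; full precision is carried through to the final answer.)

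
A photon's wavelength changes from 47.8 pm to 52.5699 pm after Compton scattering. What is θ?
165.00°

First find the wavelength shift:
Δλ = λ' - λ = 52.5699 - 47.8 = 4.7699 pm

Using Δλ = λ_C(1 - cos θ), with λ_C = h/(m_e·c) ≈ 2.42631024 pm:
cos θ = 1 - Δλ/λ_C
cos θ = 1 - 4.7699/2.42631024
cos θ = -0.965907

θ = arccos(-0.965907)
θ = 165.00°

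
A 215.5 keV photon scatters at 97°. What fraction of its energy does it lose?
0.3212 (or 32.12%)

Calculate initial and final photon energies:

Initial: E₀ = 215.5 keV → λ₀ = 5.7533 pm
Compton shift: Δλ = 2.7220 pm
Final wavelength: λ' = 8.4753 pm
Final energy: E' = 146.2883 keV

Fractional energy loss:
(E₀ - E')/E₀ = (215.5000 - 146.2883)/215.5000
= 69.2117/215.5000
= 0.3212
= 32.12%

(Intermediate values are shown rounded; full precision is carried through to the final answer.)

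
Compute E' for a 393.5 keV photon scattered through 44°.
323.5686 keV

First convert energy to wavelength:
λ = hc/E, with hc ≈ 1239.842 keV·pm (i.e. 1239.842 eV·nm)

For E = 393.5 keV = 393500 eV:
λ = 1239.842 keV·pm / 393.5 keV
λ = 3.1508 pm

Calculate the Compton shift:
Δλ = λ_C(1 - cos(44°)) = 2.4263 × 0.2807
Δλ = 0.6810 pm

Final wavelength:
λ' = 3.1508 + 0.6810 = 3.8318 pm

Final energy:
E' = hc/λ' = 1239.842 / 3.8318 = 323.5686 keV

(Intermediate values are shown rounded; full precision is carried through to the final answer.)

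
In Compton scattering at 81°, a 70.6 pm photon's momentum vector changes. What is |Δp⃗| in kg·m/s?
1.2021e-23 kg·m/s

Photon momentum magnitude is p = h/λ.

Initial momentum:
p₀ = h/λ = 6.6261e-34/7.0600e-11 = 9.3854e-24 kg·m/s

After scattering:
λ' = λ + Δλ = 70.6 + 2.0468 = 72.6468 pm
p' = h/λ' = 6.6261e-34/7.2647e-11 = 9.1209e-24 kg·m/s

Momentum is a vector; the scattered photon's direction makes angle θ = 81° with the incident direction. The magnitude of the vector change Δp⃗ = p⃗₀ − p⃗' is found from the law of cosines:
|Δp⃗|² = p₀² + p'² − 2p₀p'cos θ
|Δp⃗|² = (9.3854e-24)² + (9.1209e-24)² − 2·9.3854e-24·9.1209e-24·cos(81°)
|Δp⃗| = 1.2021e-23 kg·m/s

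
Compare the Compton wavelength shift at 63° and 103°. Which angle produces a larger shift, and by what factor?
103° produces the larger shift by a factor of 2.243

Calculate both shifts using Δλ = λ_C(1 - cos θ):

For θ₁ = 63°:
Δλ₁ = 2.4263 × (1 - cos(63°))
Δλ₁ = 2.4263 × 0.5460
Δλ₁ = 1.3248 pm

For θ₂ = 103°:
Δλ₂ = 2.4263 × (1 - cos(103°))
Δλ₂ = 2.4263 × 1.2250
Δλ₂ = 2.9721 pm

The 103° angle produces the larger shift.
Ratio: 2.9721/1.3248 = 2.243

(Intermediate values are shown rounded; full precision is carried through to the final answer.)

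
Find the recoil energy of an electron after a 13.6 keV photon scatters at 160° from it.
0.6676 keV

By energy conservation: K_e = E_initial - E_final

First find the scattered photon energy:
Initial wavelength: λ = hc/E = 91.1649 pm
Compton shift: Δλ = λ_C(1 - cos(160°)) = 4.7063 pm
Final wavelength: λ' = 91.1649 + 4.7063 = 95.8711 pm
Final photon energy: E' = hc/λ' = 12.9324 keV

Electron kinetic energy:
K_e = E - E' = 13.6000 - 12.9324 = 0.6676 keV

(Intermediate values are shown rounded; full precision is carried through to the final answer.)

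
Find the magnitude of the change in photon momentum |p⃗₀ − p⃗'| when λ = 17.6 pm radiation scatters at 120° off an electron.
5.9709e-23 kg·m/s

Photon momentum magnitude is p = h/λ.

Initial momentum:
p₀ = h/λ = 6.6261e-34/1.7600e-11 = 3.7648e-23 kg·m/s

After scattering:
λ' = λ + Δλ = 17.6 + 3.6395 = 21.2395 pm
p' = h/λ' = 6.6261e-34/2.1239e-11 = 3.1197e-23 kg·m/s

Momentum is a vector; the scattered photon's direction makes angle θ = 120° with the incident direction. The magnitude of the vector change Δp⃗ = p⃗₀ − p⃗' is found from the law of cosines:
|Δp⃗|² = p₀² + p'² − 2p₀p'cos θ
|Δp⃗|² = (3.7648e-23)² + (3.1197e-23)² − 2·3.7648e-23·3.1197e-23·cos(120°)
|Δp⃗| = 5.9709e-23 kg·m/s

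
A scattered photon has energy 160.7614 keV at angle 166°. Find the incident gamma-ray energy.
422.8998 keV

Convert final energy to wavelength (hc ≈ 1239.842 keV·pm):
λ' = hc/E' = 1239.842 / 160.7614 = 7.7123 pm

Calculate the Compton shift:
Δλ = λ_C(1 - cos(166°))
Δλ = 2.4263 × (1 - cos(166°))
Δλ = 4.7805 pm

Initial wavelength:
λ = λ' - Δλ = 7.7123 - 4.7805 = 2.9318 pm

Initial energy:
E = hc/λ = 1239.842 / 2.9318 = 422.8998 keV

(Intermediate values are shown rounded; full precision is carried through to the final answer.)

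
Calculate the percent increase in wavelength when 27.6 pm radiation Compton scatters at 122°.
13.4495%

Calculate the Compton shift:
Δλ = λ_C(1 - cos(122°))
Δλ = 2.4263 × (1 - cos(122°))
Δλ = 2.4263 × 1.5299
Δλ = 3.7121 pm

Percentage change:
(Δλ/λ₀) × 100 = (3.7121/27.6) × 100
= 13.4495%

(Intermediate values are shown rounded; full precision is carried through to the final answer.)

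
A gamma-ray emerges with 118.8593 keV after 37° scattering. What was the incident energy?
124.7000 keV

Convert final energy to wavelength (hc ≈ 1239.842 keV·pm):
λ' = hc/E' = 1239.842 / 118.8593 = 10.4312 pm

Calculate the Compton shift:
Δλ = λ_C(1 - cos(37°))
Δλ = 2.4263 × (1 - cos(37°))
Δλ = 0.4886 pm

Initial wavelength:
λ = λ' - Δλ = 10.4312 - 0.4886 = 9.9426 pm

Initial energy:
E = hc/λ = 1239.842 / 9.9426 = 124.7000 keV

(Intermediate values are shown rounded; full precision is carried through to the final answer.)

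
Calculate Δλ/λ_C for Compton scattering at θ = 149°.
1.8572 λ_C

The Compton shift formula is:
Δλ = λ_C(1 - cos θ)

Dividing both sides by λ_C:
Δλ/λ_C = 1 - cos θ

For θ = 149°:
Δλ/λ_C = 1 - cos(149°)
Δλ/λ_C = 1 - -0.8572
Δλ/λ_C = 1.8572

This means the shift is 1.8572 × λ_C = 4.5061 pm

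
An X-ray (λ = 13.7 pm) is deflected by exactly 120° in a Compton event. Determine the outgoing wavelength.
17.3395 pm

Using the Compton formula: λ' = λ + λ_C(1 − cos θ)

For θ = 120°, cos θ = -1/2 (exact) = -0.5000, so:
1 − cos 120° = 1 − (-1/2) = 1.5000

Δλ = λ_C × 1.5000 = 2.4263 × 1.5000 = 3.6395 pm

λ' = 13.7 + 3.6395 = 17.3395 pm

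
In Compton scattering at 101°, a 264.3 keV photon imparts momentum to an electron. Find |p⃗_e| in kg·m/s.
1.7973e-22 kg·m/s

The electron is initially at rest, so by conservation of momentum:
p⃗_e = p⃗₀ − p⃗'  (incident photon momentum minus scattered photon momentum)

Photon momentum magnitudes (p = h/λ = E/c):
λ₀ = hc/E₀ = 4.6910 pm → p₀ = h/λ₀ = 1.4125e-22 kg·m/s
Δλ = λ_C(1 − cos 101°) = 2.8893 pm
λ' = 7.5803 pm → p' = h/λ' = 8.7412e-23 kg·m/s

The scattered photon makes angle θ = 101° with the incident direction, so by the law of cosines:
|p⃗_e|² = p₀² + p'² − 2p₀p'cos θ
|p⃗_e|² = (1.4125e-22)² + (8.7412e-23)² − 2·1.4125e-22·8.7412e-23·cos(101°)
|p⃗_e| = 1.7973e-22 kg·m/s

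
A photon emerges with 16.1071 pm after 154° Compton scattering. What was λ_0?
11.5000 pm

From λ' = λ + Δλ, we have λ = λ' - Δλ

First calculate the Compton shift:
Δλ = λ_C(1 - cos θ)
Δλ = 2.4263 × (1 - cos(154°))
Δλ = 2.4263 × 1.8988
Δλ = 4.6071 pm

Initial wavelength:
λ = λ' - Δλ
λ = 16.1071 - 4.6071
λ = 11.5000 pm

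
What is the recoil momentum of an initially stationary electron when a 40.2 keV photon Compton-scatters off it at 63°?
2.2001e-23 kg·m/s

The electron is initially at rest, so by conservation of momentum:
p⃗_e = p⃗₀ − p⃗'  (incident photon momentum minus scattered photon momentum)

Photon momentum magnitudes (p = h/λ = E/c):
λ₀ = hc/E₀ = 30.8418 pm → p₀ = h/λ₀ = 2.1484e-23 kg·m/s
Δλ = λ_C(1 − cos 63°) = 1.3248 pm
λ' = 32.1666 pm → p' = h/λ' = 2.0599e-23 kg·m/s

The scattered photon makes angle θ = 63° with the incident direction, so by the law of cosines:
|p⃗_e|² = p₀² + p'² − 2p₀p'cos θ
|p⃗_e|² = (2.1484e-23)² + (2.0599e-23)² − 2·2.1484e-23·2.0599e-23·cos(63°)
|p⃗_e| = 2.2001e-23 kg·m/s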